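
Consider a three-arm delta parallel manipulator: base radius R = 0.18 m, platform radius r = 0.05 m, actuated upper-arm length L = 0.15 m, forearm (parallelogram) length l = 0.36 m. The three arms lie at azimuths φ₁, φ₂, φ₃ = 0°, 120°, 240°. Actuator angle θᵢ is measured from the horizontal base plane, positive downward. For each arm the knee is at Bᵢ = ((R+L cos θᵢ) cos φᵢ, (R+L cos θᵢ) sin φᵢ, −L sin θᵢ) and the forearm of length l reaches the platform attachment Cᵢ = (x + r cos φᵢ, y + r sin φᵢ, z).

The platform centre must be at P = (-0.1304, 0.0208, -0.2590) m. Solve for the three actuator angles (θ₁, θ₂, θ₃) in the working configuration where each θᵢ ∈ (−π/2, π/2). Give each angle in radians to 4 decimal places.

rotate P by −φ1: (-0.1304, 0.0208, -0.2590)
  e−x'=0.2604;  (l²−L²−(e−x')²−y'²−z²)/2L = -0.0941
  θ1 = atan2(B,A) + arccos(C/0.3673) = 1.0471
arm 2 (φ=120.0°): x'=0.0832, y'=0.1025
  e−x'=0.0468;  (l²−L²−(e−x')²−y'²−z²)/2L = 0.0911
  γ=atan2(-0.2590,0.0468)=-1.3921;  ψ=arccos(0.3460)=1.2175;  θ2=γ+ψ≈-0.1746
arm 3 (φ=240.0°): x'=0.0472, y'=-0.1233
  A cos θ + B sin θ = C:  0.0828·cos θ + -0.2590·sin θ = 0.0598
  γ=atan2(-0.2590,0.0828)=-1.2613;  ψ=arccos(0.2201)=1.3489;  θ3=γ+ψ≈0.0876

θ₁ = 1.0471, θ₂ = -0.1746, θ₃ = 0.0876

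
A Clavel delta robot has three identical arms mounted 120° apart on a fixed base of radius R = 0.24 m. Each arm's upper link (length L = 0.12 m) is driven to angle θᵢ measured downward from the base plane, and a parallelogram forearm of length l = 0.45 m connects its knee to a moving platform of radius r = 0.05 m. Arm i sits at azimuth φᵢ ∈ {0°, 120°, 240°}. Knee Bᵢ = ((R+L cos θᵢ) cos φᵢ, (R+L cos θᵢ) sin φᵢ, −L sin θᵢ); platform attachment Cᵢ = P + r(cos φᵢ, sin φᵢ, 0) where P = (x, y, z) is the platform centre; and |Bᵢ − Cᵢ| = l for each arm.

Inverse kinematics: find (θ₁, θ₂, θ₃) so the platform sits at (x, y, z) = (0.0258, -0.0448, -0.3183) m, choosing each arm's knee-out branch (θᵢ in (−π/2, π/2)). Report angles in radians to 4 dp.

φ1=0.0° → target in arm frame (0.0258, -0.0448)
  A cos θ + B sin θ = C:  0.1642·cos θ + -0.3183·sin θ = 0.2409
  γ=atan2(-0.3183,0.1642)=-1.0945;  ψ=arccos(0.6726)=0.8331;  θ1=γ+ψ≈-0.2615
φ2=120.0° → target in arm frame (-0.0517, 0.0001)
  e−x'=0.2417;  (l²−L²−(e−x')²−y'²−z²)/2L = 0.1182
  γ=atan2(-0.3183,0.2417)=-0.9213;  ψ=arccos(0.2957)=1.2706;  θ2=γ+ψ≈0.3492
rotate P by −φ3: (0.0259, 0.0447, -0.3183)
  A cos θ + B sin θ = C:  0.1641·cos θ + -0.3183·sin θ = 0.2411
  γ=atan2(-0.3183,0.1641)=-1.0948;  ψ=arccos(0.6731)=0.8324;  θ3=γ+ψ≈-0.2624

θ₁ = -0.2615, θ₂ = 0.3492, θ₃ = -0.2624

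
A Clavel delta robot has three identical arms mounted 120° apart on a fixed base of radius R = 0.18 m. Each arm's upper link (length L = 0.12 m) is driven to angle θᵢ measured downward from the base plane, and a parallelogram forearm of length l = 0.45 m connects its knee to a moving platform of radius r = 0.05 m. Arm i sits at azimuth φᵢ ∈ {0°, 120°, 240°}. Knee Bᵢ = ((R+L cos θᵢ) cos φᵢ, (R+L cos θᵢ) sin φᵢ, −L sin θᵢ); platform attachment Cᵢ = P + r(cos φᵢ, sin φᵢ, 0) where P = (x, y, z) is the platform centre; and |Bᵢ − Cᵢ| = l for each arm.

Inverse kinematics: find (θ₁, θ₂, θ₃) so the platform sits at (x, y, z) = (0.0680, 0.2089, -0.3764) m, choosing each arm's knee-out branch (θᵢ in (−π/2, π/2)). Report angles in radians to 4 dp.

arm 1 (φ=0.0°): x'=0.0680, y'=0.2089
  A cos θ + B sin θ = C:  0.0620·cos θ + -0.3764·sin θ = -0.0044
  γ=atan2(-0.3764,0.0620)=-1.4075;  ψ=arccos(-0.0116)=1.5824;  θ1=γ+ψ≈0.1748
arm 2 (φ=120.0°): x'=0.1469, y'=-0.1633
  e−x'=-0.0169;  (l²−L²−(e−x')²−y'²−z²)/2L = 0.0811
  θ2 = atan2(B,A) + arccos(C/0.3768) = -0.2618
arm 3 (φ=240.0°): x'=-0.2149, y'=-0.0456
  e−x'=0.3449;  (l²−L²−(e−x')²−y'²−z²)/2L = -0.3109
  √(A²+B²)=0.5105;  θ3 = -0.8290+2.2256 ≈ 1.3966

θ₁ = 0.1748, θ₂ = -0.2618, θ₃ = 1.3966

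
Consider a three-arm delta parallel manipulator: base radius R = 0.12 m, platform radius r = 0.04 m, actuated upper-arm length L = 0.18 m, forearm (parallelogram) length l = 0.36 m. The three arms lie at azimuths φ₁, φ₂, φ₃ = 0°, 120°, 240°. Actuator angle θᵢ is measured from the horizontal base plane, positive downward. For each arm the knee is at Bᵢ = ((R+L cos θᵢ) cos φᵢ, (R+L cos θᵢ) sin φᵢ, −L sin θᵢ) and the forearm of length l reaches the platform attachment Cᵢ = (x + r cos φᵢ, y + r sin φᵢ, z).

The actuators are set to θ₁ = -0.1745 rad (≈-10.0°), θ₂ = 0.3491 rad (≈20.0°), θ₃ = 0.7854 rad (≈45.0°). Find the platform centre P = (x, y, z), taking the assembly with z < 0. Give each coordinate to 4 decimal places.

arm 1 at φ=0.0°: ρ1 = 0.2573;  O1 = (0.2573, 0.0000, 0.0313)
O2 = (0.2491·cos120.0°, 0.2491·sin120.0°, -0.0616) = (-0.1246, 0.2158, -0.0616)
arm 3 at φ=240.0°: ρ3 = 0.2073;  O3 = (-0.1036, -0.1795, -0.1273)
eliminate P² terms by subtracting sphere 1 from 2 and 3
[-0.7637 0.4315 -0.1856]·P = -0.0013;  [-0.7218 -0.3590 -0.3171]·P = -0.0080
det = 0.5857;  x = 0.0067+-0.3474z,  y = 0.0088+-0.1846z
into |P−O₁|² = l²: 1.1548z² + 0.1083z + -0.0658 = 0;  Δ = 0.3155;  z = -0.2901 or 0.1963 → z<0 root = -0.2901
x = 0.1075, y = 0.0624

(0.1075, 0.0624, -0.2901)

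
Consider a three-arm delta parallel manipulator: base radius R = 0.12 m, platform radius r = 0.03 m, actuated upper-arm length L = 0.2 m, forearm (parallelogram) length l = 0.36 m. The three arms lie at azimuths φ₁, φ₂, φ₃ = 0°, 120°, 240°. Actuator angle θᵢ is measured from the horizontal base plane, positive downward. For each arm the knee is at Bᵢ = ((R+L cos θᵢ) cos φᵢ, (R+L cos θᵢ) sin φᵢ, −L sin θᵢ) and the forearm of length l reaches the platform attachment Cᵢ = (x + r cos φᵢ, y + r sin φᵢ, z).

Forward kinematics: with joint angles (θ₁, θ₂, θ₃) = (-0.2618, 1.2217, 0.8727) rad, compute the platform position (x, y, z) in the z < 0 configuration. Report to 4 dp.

arm 1 at φ=0.0°: e+L cos θ1 = 0.2832;  S1 = (0.2832, 0.0000, 0.0518)
arm 2 at φ=120.0°: e+L cos θ2 = 0.1584;  S2 = (-0.0792, 0.1372, -0.1879)
arm 3 at φ=240.0°: e+L cos θ3 = 0.2186;  S3 = (-0.1093, -0.1893, -0.1532)
eliminate P² terms by subtracting sphere 1 from 2 and 3
linear system: -0.7248x+0.2744y = -0.0225−-0.4794z; -0.7849x+-0.3785y = -0.0116−-0.4100z
det = 0.4897;  x = 0.0239+-0.6002z,  y = -0.0188+0.1617z
into |P−S₁|² = l²: 1.3864z² + 0.2017z + -0.0593 = 0;  Δ = 0.3697;  z = -0.2920 or 0.1465 → z<0 root = -0.2920
x = 0.1992, y = -0.0660

(0.1992, -0.0660, -0.2920)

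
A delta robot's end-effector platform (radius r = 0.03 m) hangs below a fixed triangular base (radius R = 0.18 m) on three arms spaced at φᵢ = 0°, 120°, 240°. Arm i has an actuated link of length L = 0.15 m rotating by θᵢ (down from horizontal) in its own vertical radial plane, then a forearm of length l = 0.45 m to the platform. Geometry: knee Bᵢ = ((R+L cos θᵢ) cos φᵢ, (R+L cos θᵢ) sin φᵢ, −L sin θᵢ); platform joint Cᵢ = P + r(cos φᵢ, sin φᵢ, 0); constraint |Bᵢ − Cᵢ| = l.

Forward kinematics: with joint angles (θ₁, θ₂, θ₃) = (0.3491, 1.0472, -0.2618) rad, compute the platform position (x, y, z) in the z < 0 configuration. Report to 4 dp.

(0.0177, -0.1631, -0.3695)

arm 1 at φ=0.0°: (R−r)+L cos θ1 = 0.2910;  O1 = (0.2910, 0.0000, -0.0513)
O2 = (0.2250·cos120.0°, 0.2250·sin120.0°, -0.1299) = (-0.1125, 0.1949, -0.1299)
O3 = (0.2949·cos240.0°, 0.2949·sin240.0°, 0.0388) = (-0.1474, -0.2554, 0.0388)
|O₂|²−|O₁|² = -0.0198;  |O₃|²−|O₁|² = 0.0012
linear system: -0.8069x+0.3897y = -0.0198−-0.1572z; -0.8768x+-0.5108y = 0.0012−0.1803z
Cramer: x(z) = 0.0128-0.0133z;  y(z) = -0.0243+0.3758z
into |P−O₁|² = l²: 1.1414z² + 0.0918z + -0.1219 = 0;  Δ = 0.5650;  z = -0.3695 or 0.2891 → z<0 root = -0.3695
x = 0.0177, y = -0.1631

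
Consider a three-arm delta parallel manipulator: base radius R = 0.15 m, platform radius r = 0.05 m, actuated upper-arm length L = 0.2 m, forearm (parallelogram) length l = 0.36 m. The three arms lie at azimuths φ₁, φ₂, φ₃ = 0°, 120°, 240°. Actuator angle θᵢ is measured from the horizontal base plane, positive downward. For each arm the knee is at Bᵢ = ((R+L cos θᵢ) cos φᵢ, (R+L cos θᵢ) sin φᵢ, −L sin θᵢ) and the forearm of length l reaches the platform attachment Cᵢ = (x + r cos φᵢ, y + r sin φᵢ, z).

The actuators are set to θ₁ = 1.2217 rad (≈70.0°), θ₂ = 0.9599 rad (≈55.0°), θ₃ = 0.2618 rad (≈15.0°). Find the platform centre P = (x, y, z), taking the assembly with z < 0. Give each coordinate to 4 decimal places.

(-0.1195, -0.1034, -0.3777)

arm 1 at φ=0.0°: ρ1 = 0.1684;  S1 = (0.1684, 0.0000, -0.1879)
φ2=120.0°: virtual centre (-0.1074, 0.1860, -0.1638), radius l
S3 = (0.2932·cos240.0°, 0.2932·sin240.0°, -0.0518) = (-0.1466, -0.2539, -0.0518)
eliminate P² terms by subtracting sphere 1 from 2 and 3
plane₁₂: -0.5515x+0.3719y+0.0482z = 0.0093
Cramer: x(z) = -0.0272+0.2445z;  y(z) = -0.0154+0.2330z
quadratic in z: (1.1141)z²+(0.2730)z+(-0.0558)=0, √Δ=0.5685 → z ∈ {-0.3777, 0.1326}; z = -0.3777 (taking z<0)
x = -0.1195, y = -0.1034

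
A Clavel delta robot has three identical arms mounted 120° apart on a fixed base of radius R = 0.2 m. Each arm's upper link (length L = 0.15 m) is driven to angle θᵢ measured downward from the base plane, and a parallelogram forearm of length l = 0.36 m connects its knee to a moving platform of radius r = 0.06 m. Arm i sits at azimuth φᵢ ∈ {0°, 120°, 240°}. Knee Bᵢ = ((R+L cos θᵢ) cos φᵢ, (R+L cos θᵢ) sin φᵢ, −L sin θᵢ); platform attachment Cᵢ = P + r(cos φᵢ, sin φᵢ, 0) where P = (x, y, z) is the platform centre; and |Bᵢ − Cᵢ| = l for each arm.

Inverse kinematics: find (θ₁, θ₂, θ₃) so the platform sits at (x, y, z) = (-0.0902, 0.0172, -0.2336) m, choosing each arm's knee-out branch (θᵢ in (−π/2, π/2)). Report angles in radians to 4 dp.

φ1=0.0° → target in arm frame (-0.0902, 0.0172)
  A=0.2302, B=-0.2336, C=(l²−L²−A²−y'²−z²)/(2L)=-0.0025
  γ=atan2(-0.2336,0.2302)=-0.7927;  ψ=arccos(-0.0077)=1.5785;  θ1=γ+ψ≈0.7858
rotate P by −φ2: (0.0600, 0.0695, -0.2336)
  A=0.0800, B=-0.2336, C=(l²−L²−A²−y'²−z²)/(2L)=0.1377
  γ=atan2(-0.2336,0.0800)=-1.2408;  ψ=arccos(0.5575)=0.9794;  θ2=γ+ψ≈-0.2614
rotate P by −φ3: (0.0302, -0.0867, -0.2336)
  A=0.1098, B=-0.2336, C=(l²−L²−A²−y'²−z²)/(2L)=0.1099
  √(A²+B²)=0.2581;  θ3 = -1.1314+1.1312 ≈ -0.0003

θ₁ = 0.7858, θ₂ = -0.2614, θ₃ = -0.0003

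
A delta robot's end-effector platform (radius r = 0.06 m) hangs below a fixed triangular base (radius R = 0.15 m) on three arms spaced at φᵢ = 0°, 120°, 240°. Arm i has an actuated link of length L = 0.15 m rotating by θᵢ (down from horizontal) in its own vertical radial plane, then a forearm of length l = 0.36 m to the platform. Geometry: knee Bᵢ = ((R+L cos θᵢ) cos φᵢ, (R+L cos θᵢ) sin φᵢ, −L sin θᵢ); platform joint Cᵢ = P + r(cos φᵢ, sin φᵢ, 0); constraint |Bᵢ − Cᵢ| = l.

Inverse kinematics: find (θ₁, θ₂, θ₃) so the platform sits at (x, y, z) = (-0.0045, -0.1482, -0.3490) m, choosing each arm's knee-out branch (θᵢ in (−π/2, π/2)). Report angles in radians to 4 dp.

θ₁ = 0.6983, θ₂ = 1.1344, θ₃ = 0.0875

φ1=0.0° → target in arm frame (-0.0045, -0.1482)
  A cos θ + B sin θ = C:  0.0945·cos θ + -0.3490·sin θ = -0.1520
  √(A²+B²)=0.3616;  θ1 = -1.3064+2.0046 ≈ 0.6983
rotate P by −φ2: (-0.1261, 0.0780, -0.3490)
  A=0.2161, B=-0.3490, C=(l²−L²−A²−y'²−z²)/(2L)=-0.2249
  θ2 = atan2(B,A) + arccos(C/0.4105) = 1.1344
rotate P by −φ3: (0.1306, 0.0702, -0.3490)
  A=-0.0406, B=-0.3490, C=(l²−L²−A²−y'²−z²)/(2L)=-0.0709
  θ3 = atan2(B,A) + arccos(C/0.3514) = 0.0875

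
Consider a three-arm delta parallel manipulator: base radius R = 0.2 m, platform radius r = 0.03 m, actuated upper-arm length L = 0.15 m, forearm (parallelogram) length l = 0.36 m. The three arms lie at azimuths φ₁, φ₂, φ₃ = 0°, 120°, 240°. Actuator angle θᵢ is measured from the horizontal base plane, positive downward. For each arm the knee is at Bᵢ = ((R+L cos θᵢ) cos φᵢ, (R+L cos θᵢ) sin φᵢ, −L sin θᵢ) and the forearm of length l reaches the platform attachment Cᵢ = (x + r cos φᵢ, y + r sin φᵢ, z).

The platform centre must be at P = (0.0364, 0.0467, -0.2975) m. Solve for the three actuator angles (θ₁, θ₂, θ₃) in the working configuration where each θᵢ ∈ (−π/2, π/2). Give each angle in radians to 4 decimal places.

φ1=0.0° → target in arm frame (0.0364, 0.0467)
  e−x'=0.1336;  (l²−L²−(e−x')²−y'²−z²)/2L = -0.0048
  θ1 = atan2(B,A) + arccos(C/0.3261) = 0.4368
φ2=120.0° → target in arm frame (0.0222, -0.0549)
  A cos θ + B sin θ = C:  0.1478·cos θ + -0.2975·sin θ = -0.0208
  γ=atan2(-0.2975,0.1478)=-1.1098;  ψ=arccos(-0.0627)=1.6335;  θ2=γ+ψ≈0.5237
rotate P by −φ3: (-0.0586, 0.0082, -0.2975)
  A=0.2286, B=-0.2975, C=(l²−L²−A²−y'²−z²)/(2L)=-0.1125
  γ=atan2(-0.2975,0.2286)=-0.9155;  ψ=arccos(-0.2998)=1.8753;  θ3=γ+ψ≈0.9598

θ₁ = 0.4368, θ₂ = 0.5237, θ₃ = 0.9598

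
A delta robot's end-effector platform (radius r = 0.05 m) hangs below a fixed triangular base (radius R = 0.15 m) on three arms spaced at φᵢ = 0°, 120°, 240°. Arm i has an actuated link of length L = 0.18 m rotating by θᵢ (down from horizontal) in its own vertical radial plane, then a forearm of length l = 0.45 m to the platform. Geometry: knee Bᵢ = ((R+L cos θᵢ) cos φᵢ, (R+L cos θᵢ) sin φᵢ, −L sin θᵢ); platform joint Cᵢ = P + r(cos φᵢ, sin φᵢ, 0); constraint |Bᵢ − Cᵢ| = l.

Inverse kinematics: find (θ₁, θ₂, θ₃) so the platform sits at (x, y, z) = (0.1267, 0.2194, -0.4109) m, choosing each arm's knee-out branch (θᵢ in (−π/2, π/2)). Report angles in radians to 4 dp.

θ₁ = 0.2619, θ₂ = 0.2621, θ₃ = 1.3963

rotate P by −φ1: (0.1267, 0.2194, -0.4109)
  A cos θ + B sin θ = C:  -0.0267·cos θ + -0.4109·sin θ = -0.1322
  γ=atan2(-0.4109,-0.0267)=-1.6357;  ψ=arccos(-0.3210)=1.8976;  θ1=γ+ψ≈0.2619
φ2=120.0° → target in arm frame (0.1267, -0.2194)
  e−x'=-0.0267;  (l²−L²−(e−x')²−y'²−z²)/2L = -0.1322
  θ2 = atan2(B,A) + arccos(C/0.4118) = 0.2621
arm 3 (φ=240.0°): x'=-0.2534, y'=0.0000
  e−x'=0.3534;  (l²−L²−(e−x')²−y'²−z²)/2L = -0.3433
  γ=atan2(-0.4109,0.3534)=-0.8606;  ψ=arccos(-0.6335)=2.2569;  θ3=γ+ψ≈1.3963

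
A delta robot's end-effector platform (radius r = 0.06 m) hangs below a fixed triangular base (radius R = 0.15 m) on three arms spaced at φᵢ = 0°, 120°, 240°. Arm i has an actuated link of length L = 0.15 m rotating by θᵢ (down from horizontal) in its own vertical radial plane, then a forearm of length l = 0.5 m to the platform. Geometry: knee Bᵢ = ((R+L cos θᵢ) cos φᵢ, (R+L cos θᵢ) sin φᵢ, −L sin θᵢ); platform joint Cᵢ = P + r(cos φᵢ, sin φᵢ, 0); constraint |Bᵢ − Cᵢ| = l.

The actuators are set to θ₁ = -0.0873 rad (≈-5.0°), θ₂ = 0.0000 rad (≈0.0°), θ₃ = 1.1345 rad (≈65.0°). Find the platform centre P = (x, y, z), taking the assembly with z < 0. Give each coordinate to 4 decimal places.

arm 1 at φ=0.0°: e+L cos θ1 = 0.2394;  O1 = (0.2394, 0.0000, 0.0131)
arm 2 at φ=120.0°: e+L cos θ2 = 0.2400;  O2 = (-0.1200, 0.2078, 0.0000)
O3 = (0.1534·cos240.0°, 0.1534·sin240.0°, -0.1359) = (-0.0767, -0.1328, -0.1359)
eliminate P² terms by subtracting sphere 1 from 2 and 3
[-0.7189 0.4157 -0.0262]·P = 0.0001;  [-0.6322 -0.2657 -0.2981]·P = -0.0155
Cramer: x(z) = 0.0141-0.2883z;  y(z) = 0.0247-0.4357z
sphere 1 gives Az²+Bz+C=0 with A=1.2730, B=0.0823, C=-0.1985;  B²−4AC=1.0173;  roots -0.4285, 0.3639;  negative root z = -0.4285
x = 0.1377, y = 0.2114

(0.1377, 0.2114, -0.4285)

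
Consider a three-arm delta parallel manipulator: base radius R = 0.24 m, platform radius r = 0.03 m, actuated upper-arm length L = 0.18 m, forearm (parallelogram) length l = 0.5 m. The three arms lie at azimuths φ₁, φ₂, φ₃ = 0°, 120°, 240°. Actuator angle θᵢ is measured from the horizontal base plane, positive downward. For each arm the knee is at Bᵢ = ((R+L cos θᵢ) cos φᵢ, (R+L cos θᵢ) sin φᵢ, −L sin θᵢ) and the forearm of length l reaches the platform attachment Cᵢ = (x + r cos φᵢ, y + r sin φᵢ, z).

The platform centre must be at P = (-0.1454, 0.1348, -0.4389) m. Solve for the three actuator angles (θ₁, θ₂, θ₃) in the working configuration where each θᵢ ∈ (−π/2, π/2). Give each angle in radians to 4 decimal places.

rotate P by −φ1: (-0.1454, 0.1348, -0.4389)
  e−x'=0.3554;  (l²−L²−(e−x')²−y'²−z²)/2L = -0.3320
  γ=atan2(-0.4389,0.3554)=-0.8901;  ψ=arccos(-0.5878)=2.1992;  θ1=γ+ψ≈1.3090
rotate P by −φ2: (0.1894, 0.0585, -0.4389)
  A cos θ + B sin θ = C:  0.0206·cos θ + -0.4389·sin θ = 0.0587
  θ2 = atan2(B,A) + arccos(C/0.4394) = -0.0871
φ3=240.0° → target in arm frame (-0.0440, -0.1933)
  A cos θ + B sin θ = C:  0.2540·cos θ + -0.4389·sin θ = -0.2137
  √(A²+B²)=0.5071;  θ3 = -1.0461+2.0058 ≈ 0.9597

θ₁ = 1.3090, θ₂ = -0.0871, θ₃ = 0.9597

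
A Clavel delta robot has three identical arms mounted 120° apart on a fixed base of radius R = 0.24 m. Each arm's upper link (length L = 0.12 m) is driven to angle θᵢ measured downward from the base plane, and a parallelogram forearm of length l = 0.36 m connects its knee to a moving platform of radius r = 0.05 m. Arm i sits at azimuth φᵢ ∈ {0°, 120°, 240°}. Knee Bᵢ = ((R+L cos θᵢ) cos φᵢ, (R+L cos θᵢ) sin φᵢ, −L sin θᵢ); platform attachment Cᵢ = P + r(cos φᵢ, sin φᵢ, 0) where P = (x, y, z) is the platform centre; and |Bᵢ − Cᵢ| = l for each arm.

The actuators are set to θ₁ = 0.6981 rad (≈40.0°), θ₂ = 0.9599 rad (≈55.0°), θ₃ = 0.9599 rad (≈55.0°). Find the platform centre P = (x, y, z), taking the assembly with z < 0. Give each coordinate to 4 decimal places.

(0.0278, 0.0000, -0.3321)

φ1=0.0°: virtual centre (0.2819, 0.0000, -0.0771), radius l
centre 2 = (0.2588·cos120.0°, 0.2588·sin120.0°, -0.0983) = (-0.1294, 0.2242, -0.0983)
φ3=240.0°: virtual centre (-0.1294, -0.2242, -0.0983), radius l
eliminate P² terms by subtracting sphere 1 from 2 and 3
linear system: -0.8227x+0.4483y = -0.0088−-0.0423z; -0.8227x+-0.4483y = -0.0088−-0.0423z
Cramer: x(z) = 0.0107-0.0515z;  y(z) = 0.0000+0.0000z
sphere 1 gives Az²+Bz+C=0 with A=1.0026, B=0.1822, C=-0.0501;  B²−4AC=0.2340;  roots -0.3321, 0.1504;  negative root z = -0.3321
x = 0.0278, y = 0.0000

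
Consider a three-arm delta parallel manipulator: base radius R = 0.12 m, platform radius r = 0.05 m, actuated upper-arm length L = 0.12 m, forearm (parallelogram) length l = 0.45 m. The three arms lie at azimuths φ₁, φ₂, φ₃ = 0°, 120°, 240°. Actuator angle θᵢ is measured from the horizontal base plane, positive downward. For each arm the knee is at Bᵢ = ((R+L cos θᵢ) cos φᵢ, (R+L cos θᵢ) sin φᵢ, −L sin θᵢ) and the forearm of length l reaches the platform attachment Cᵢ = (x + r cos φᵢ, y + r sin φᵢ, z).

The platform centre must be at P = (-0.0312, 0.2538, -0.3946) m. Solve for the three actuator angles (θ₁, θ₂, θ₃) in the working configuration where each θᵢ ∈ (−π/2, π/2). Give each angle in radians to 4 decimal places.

θ₁ = 0.6981, θ₂ = -0.3488, θ₃ = 1.2217

φ1=0.0° → target in arm frame (-0.0312, 0.2538)
  e−x'=0.1012;  (l²−L²−(e−x')²−y'²−z²)/2L = -0.1761
  √(A²+B²)=0.4074;  θ1 = -1.3197+2.0178 ≈ 0.6981
φ2=120.0° → target in arm frame (0.2354, -0.0999)
  e−x'=-0.1654;  (l²−L²−(e−x')²−y'²−z²)/2L = -0.0206
  √(A²+B²)=0.4279;  θ2 = -1.9677+1.6189 ≈ -0.3488
rotate P by −φ3: (-0.2042, -0.1539, -0.3946)
  A cos θ + B sin θ = C:  0.2742·cos θ + -0.3946·sin θ = -0.2770
  θ3 = atan2(B,A) + arccos(C/0.4805) = 1.2217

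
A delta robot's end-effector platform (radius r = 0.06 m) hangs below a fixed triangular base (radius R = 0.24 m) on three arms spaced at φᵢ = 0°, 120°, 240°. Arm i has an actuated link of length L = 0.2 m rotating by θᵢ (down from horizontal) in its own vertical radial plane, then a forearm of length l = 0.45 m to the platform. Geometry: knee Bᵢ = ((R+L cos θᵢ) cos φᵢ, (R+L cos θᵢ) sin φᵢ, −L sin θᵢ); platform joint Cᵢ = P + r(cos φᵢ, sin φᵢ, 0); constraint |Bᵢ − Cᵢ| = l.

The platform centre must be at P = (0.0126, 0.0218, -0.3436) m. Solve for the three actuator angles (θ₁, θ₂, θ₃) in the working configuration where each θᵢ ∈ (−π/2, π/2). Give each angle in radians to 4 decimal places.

rotate P by −φ1: (0.0126, 0.0218, -0.3436)
  e−x'=0.1674;  (l²−L²−(e−x')²−y'²−z²)/2L = 0.0399
  γ=atan2(-0.3436,0.1674)=-1.1174;  ψ=arccos(0.1043)=1.4663;  θ1=γ+ψ≈0.3489
φ2=120.0° → target in arm frame (0.0126, -0.0218)
  A=0.1674, B=-0.3436, C=(l²−L²−A²−y'²−z²)/(2L)=0.0398
  √(A²+B²)=0.3822;  θ2 = -1.1174+1.4664 ≈ 0.3490
rotate P by −φ3: (-0.0252, 0.0000, -0.3436)
  e−x'=0.2052;  (l²−L²−(e−x')²−y'²−z²)/2L = 0.0059
  √(A²+B²)=0.4002;  θ3 = -1.0325+1.5562 ≈ 0.5237

θ₁ = 0.3489, θ₂ = 0.3490, θ₃ = 0.5237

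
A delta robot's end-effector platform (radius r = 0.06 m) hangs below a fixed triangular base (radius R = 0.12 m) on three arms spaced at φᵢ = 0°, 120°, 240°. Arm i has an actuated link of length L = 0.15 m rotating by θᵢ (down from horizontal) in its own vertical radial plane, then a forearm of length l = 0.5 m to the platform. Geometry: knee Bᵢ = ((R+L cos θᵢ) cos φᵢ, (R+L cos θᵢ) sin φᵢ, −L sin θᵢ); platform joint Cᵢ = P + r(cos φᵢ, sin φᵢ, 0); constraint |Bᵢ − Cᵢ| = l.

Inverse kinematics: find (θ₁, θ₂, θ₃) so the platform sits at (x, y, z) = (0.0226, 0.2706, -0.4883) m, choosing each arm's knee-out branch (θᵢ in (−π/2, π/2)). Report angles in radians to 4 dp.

φ1=0.0° → target in arm frame (0.0226, 0.2706)
  A cos θ + B sin θ = C:  0.0374·cos θ + -0.4883·sin θ = -0.2852
  √(A²+B²)=0.4897;  θ1 = -1.4944+2.1924 ≈ 0.6981
φ2=120.0° → target in arm frame (0.2230, -0.1549)
  e−x'=-0.1630;  (l²−L²−(e−x')²−y'²−z²)/2L = -0.2050
  √(A²+B²)=0.5148;  θ2 = -1.8931+1.9804 ≈ 0.0873
φ3=240.0° → target in arm frame (-0.2456, -0.1157)
  A cos θ + B sin θ = C:  0.3056·cos θ + -0.4883·sin θ = -0.3925
  θ3 = atan2(B,A) + arccos(C/0.5761) = 1.3089

θ₁ = 0.6981, θ₂ = 0.0873, θ₃ = 1.3089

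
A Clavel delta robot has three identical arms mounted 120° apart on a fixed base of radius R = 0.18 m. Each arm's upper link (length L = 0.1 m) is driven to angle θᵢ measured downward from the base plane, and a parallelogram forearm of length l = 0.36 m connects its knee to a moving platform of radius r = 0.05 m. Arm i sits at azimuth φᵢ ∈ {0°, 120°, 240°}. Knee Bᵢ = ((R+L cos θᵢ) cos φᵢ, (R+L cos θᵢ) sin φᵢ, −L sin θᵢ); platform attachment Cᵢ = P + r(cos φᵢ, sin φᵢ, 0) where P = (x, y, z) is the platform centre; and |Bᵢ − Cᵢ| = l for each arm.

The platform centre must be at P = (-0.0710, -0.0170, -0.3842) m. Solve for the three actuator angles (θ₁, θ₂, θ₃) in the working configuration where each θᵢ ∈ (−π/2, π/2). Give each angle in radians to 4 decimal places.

θ₁ = 1.3964, θ₂ = 0.8729, θ₃ = 0.6983

rotate P by −φ1: (-0.0710, -0.0170, -0.3842)
  A=0.2010, B=-0.3842, C=(l²−L²−A²−y'²−z²)/(2L)=-0.3435
  θ1 = atan2(B,A) + arccos(C/0.4336) = 1.3964
arm 2 (φ=120.0°): x'=0.0208, y'=0.0700
  e−x'=0.1092;  (l²−L²−(e−x')²−y'²−z²)/2L = -0.2242
  θ2 = atan2(B,A) + arccos(C/0.3994) = 0.8729
arm 3 (φ=240.0°): x'=0.0502, y'=-0.0530
  e−x'=0.0798;  (l²−L²−(e−x')²−y'²−z²)/2L = -0.1859
  θ3 = atan2(B,A) + arccos(C/0.3924) = 0.6983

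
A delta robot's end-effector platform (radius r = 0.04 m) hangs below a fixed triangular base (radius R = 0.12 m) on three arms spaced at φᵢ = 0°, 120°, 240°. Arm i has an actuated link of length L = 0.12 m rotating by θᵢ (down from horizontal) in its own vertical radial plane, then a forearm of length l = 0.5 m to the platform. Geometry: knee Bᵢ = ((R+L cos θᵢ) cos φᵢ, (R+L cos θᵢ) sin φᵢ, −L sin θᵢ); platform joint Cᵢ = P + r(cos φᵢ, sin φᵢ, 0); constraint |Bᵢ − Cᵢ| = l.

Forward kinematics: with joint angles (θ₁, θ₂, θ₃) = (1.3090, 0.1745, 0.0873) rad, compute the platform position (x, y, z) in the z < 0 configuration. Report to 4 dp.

(-0.2521, -0.0136, -0.4593)

φ1=0.0°: virtual centre (0.1111, 0.0000, -0.1159), radius l
φ2=120.0°: virtual centre (-0.0991, 0.1716, -0.0208), radius l
centre 3 = (0.1995·cos240.0°, 0.1995·sin240.0°, -0.0105) = (-0.0998, -0.1728, -0.0105)
|centre ₂|²−|centre ₁|² = 0.0139;  |centre ₃|²−|centre ₁|² = 0.0142
plane₁₂: -0.4203x+0.3433y+0.1902z = 0.0139
Cramer: x(z) = -0.0334+0.4763z;  y(z) = -0.0003+0.0292z
sphere 1 gives Az²+Bz+C=0 with A=1.2277, B=0.0942, C=-0.2157;  B²−4AC=1.0681;  roots -0.4593, 0.3825;  negative root z = -0.4593
x = -0.2521, y = -0.0136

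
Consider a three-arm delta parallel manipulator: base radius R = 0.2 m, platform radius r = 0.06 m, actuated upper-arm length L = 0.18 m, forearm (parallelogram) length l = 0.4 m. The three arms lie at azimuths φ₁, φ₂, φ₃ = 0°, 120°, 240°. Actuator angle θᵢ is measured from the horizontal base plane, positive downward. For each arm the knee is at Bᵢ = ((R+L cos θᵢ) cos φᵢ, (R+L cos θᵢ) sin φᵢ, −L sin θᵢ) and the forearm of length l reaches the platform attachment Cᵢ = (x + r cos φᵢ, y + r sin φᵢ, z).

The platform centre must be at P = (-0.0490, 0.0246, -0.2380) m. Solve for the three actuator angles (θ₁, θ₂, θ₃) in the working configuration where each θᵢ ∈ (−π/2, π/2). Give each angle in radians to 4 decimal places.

rotate P by −φ1: (-0.0490, 0.0246, -0.2380)
  e−x'=0.1890;  (l²−L²−(e−x')²−y'²−z²)/2L = 0.0962
  γ=atan2(-0.2380,0.1890)=-0.8997;  ψ=arccos(0.3165)=1.2487;  θ1=γ+ψ≈0.3491
arm 2 (φ=120.0°): x'=0.0458, y'=0.0301
  A cos θ + B sin θ = C:  0.0942·cos θ + -0.2380·sin θ = 0.1699
  √(A²+B²)=0.2560;  θ2 = -1.1939+0.8448 ≈ -0.3491
rotate P by −φ3: (0.0032, -0.0547, -0.2380)
  A cos θ + B sin θ = C:  0.1368·cos θ + -0.2380·sin θ = 0.1368
  θ3 = atan2(B,A) + arccos(C/0.2745) = 0.0001

θ₁ = 0.3491, θ₂ = -0.3491, θ₃ = 0.0001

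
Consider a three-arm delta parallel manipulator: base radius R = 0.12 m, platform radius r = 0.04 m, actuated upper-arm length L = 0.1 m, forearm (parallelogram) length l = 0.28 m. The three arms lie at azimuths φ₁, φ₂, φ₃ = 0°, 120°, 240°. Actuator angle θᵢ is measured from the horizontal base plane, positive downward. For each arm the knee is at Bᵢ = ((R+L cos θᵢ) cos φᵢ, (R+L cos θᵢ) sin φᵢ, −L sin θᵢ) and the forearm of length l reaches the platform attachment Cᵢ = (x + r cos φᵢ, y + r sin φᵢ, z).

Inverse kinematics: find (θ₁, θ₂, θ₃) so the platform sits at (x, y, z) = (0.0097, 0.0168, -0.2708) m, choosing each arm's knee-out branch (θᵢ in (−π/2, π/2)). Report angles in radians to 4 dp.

θ₁ = 0.4365, θ₂ = 0.4365, θ₃ = 0.6114

φ1=0.0° → target in arm frame (0.0097, 0.0168)
  A cos θ + B sin θ = C:  0.0703·cos θ + -0.2708·sin θ = -0.0508
  θ1 = atan2(B,A) + arccos(C/0.2798) = 0.4365
φ2=120.0° → target in arm frame (0.0097, -0.0168)
  A=0.0703, B=-0.2708, C=(l²−L²−A²−y'²−z²)/(2L)=-0.0508
  γ=atan2(-0.2708,0.0703)=-1.3168;  ψ=arccos(-0.1815)=1.7533;  θ2=γ+ψ≈0.4365
φ3=240.0° → target in arm frame (-0.0194, 0.0000)
  A=0.0994, B=-0.2708, C=(l²−L²−A²−y'²−z²)/(2L)=-0.0741
  γ=atan2(-0.2708,0.0994)=-1.2190;  ψ=arccos(-0.2568)=1.8305;  θ3=γ+ψ≈0.6114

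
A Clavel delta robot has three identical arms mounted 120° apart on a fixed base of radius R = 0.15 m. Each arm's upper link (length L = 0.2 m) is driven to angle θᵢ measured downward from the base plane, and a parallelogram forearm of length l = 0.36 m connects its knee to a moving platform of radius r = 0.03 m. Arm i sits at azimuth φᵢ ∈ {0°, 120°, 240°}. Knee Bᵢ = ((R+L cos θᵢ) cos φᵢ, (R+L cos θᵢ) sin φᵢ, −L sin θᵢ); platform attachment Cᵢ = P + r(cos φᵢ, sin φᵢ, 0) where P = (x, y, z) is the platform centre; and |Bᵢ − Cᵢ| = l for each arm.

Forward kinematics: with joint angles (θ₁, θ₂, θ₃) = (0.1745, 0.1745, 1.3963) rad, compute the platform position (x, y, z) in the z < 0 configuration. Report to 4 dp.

O1 = (0.3170·cos0.0°, 0.3170·sin0.0°, -0.0347) = (0.3170, 0.0000, -0.0347)
O2 = (0.3170·cos120.0°, 0.3170·sin120.0°, -0.0347) = (-0.1585, 0.2745, -0.0347)
φ3=240.0°: virtual centre (-0.0774, -0.1340, -0.1970), radius l
eliminate P² terms by subtracting sphere 1 from 2 and 3
[-0.9509 0.5490 0.0000]·P = 0.0000;  [-0.7886 -0.2680 -0.3245]·P = -0.0389
Cramer: x(z) = 0.0311-0.2590z;  y(z) = 0.0538-0.4486z
into |P−O₁|² = l²: 1.2683z² + 0.1692z + -0.0438 = 0;  Δ = 0.2507;  z = -0.2641 or 0.1307 → z<0 root = -0.2641
x = 0.0995, y = 0.1723

(0.0995, 0.1723, -0.2641)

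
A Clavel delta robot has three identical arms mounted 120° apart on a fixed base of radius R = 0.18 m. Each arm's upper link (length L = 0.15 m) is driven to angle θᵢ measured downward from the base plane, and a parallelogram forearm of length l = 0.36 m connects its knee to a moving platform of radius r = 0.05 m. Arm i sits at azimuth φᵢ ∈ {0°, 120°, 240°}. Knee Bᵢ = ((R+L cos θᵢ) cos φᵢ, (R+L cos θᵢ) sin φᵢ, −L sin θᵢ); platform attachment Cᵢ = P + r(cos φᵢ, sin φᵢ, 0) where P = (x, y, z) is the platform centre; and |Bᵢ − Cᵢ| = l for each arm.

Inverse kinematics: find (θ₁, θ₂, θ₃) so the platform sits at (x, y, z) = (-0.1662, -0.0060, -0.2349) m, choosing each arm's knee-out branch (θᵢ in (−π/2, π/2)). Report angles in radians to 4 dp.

arm 1 (φ=0.0°): x'=-0.1662, y'=-0.0060
  A=0.2962, B=-0.2349, C=(l²−L²−A²−y'²−z²)/(2L)=-0.1195
  θ1 = atan2(B,A) + arccos(C/0.3780) = 1.2219
φ2=120.0° → target in arm frame (0.0779, 0.1469)
  A=0.0521, B=-0.2349, C=(l²−L²−A²−y'²−z²)/(2L)=0.0921
  √(A²+B²)=0.2406;  θ2 = -1.3525+1.1782 ≈ -0.1744
rotate P by −φ3: (0.0883, -0.1409, -0.2349)
  A=0.0417, B=-0.2349, C=(l²−L²−A²−y'²−z²)/(2L)=0.1011
  √(A²+B²)=0.2386;  θ3 = -1.3951+1.1333 ≈ -0.2617

θ₁ = 1.2219, θ₂ = -0.1744, θ₃ = -0.2617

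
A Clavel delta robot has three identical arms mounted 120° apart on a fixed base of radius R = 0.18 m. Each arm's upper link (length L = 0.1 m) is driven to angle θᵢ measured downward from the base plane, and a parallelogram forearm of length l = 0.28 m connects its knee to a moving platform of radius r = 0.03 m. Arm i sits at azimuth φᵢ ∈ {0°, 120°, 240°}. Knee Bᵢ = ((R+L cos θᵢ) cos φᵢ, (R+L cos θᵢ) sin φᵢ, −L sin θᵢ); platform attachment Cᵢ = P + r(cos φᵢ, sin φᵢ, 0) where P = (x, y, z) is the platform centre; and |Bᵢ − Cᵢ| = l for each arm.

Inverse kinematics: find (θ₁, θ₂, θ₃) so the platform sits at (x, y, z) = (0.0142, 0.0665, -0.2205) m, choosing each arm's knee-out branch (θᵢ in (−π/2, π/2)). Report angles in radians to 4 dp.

rotate P by −φ1: (0.0142, 0.0665, -0.2205)
  e−x'=0.1358;  (l²−L²−(e−x')²−y'²−z²)/2L = -0.0154
  θ1 = atan2(B,A) + arccos(C/0.2590) = 0.6116
arm 2 (φ=120.0°): x'=0.0505, y'=-0.0455
  A=0.0995, B=-0.2205, C=(l²−L²−A²−y'²−z²)/(2L)=0.0390
  γ=atan2(-0.2205,0.0995)=-1.1469;  ψ=arccos(0.1613)=1.4088;  θ2=γ+ψ≈0.2619
arm 3 (φ=240.0°): x'=-0.0647, y'=-0.0210
  A cos θ + B sin θ = C:  0.2147·cos θ + -0.2205·sin θ = -0.1338
  √(A²+B²)=0.3078;  θ3 = -0.7987+2.0204 ≈ 1.2217

θ₁ = 0.6116, θ₂ = 0.2619, θ₃ = 1.2217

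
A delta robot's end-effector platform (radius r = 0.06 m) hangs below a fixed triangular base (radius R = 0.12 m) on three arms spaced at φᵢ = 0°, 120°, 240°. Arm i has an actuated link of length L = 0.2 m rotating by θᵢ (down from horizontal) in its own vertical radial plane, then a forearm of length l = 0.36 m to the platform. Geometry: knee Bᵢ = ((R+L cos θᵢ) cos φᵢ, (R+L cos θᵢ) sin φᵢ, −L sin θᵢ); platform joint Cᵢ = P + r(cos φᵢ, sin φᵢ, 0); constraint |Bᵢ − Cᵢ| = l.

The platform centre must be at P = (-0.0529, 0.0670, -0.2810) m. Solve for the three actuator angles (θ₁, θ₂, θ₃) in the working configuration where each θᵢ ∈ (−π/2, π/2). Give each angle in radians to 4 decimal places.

arm 1 (φ=0.0°): x'=-0.0529, y'=0.0670
  A=0.1129, B=-0.2810, C=(l²−L²−A²−y'²−z²)/(2L)=-0.0165
  √(A²+B²)=0.3028;  θ1 = -1.1888+1.6253 ≈ 0.4365
φ2=120.0° → target in arm frame (0.0845, 0.0123)
  e−x'=-0.0245;  (l²−L²−(e−x')²−y'²−z²)/2L = 0.0247
  √(A²+B²)=0.2821;  θ2 = -1.6577+1.4830 ≈ -0.1746
arm 3 (φ=240.0°): x'=-0.0316, y'=-0.0793
  A cos θ + B sin θ = C:  0.0916·cos θ + -0.2810·sin θ = -0.0101
  θ3 = atan2(B,A) + arccos(C/0.2955) = 0.3492

θ₁ = 0.4365, θ₂ = -0.1746, θ₃ = 0.3492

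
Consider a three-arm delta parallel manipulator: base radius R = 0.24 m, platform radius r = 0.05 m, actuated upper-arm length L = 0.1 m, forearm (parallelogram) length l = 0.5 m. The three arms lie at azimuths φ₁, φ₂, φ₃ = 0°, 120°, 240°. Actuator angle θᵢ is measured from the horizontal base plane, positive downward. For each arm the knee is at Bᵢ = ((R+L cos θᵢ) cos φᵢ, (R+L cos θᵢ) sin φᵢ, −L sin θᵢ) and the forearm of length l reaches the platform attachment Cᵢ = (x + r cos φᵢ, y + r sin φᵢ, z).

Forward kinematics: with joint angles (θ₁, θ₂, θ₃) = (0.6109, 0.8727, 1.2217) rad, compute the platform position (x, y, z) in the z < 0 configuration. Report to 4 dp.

(0.0531, 0.0369, -0.5054)

φ1=0.0°: virtual centre (0.2719, 0.0000, -0.0574), radius l
O2 = (0.2543·cos120.0°, 0.2543·sin120.0°, -0.0766) = (-0.1271, 0.2202, -0.0766)
O3 = (0.2242·cos240.0°, 0.2242·sin240.0°, -0.0940) = (-0.1121, -0.1942, -0.0940)
|O₂|²−|O₁|² = -0.0067;  |O₃|²−|O₁|² = -0.0181
plane₁₂: -0.7981x+0.4404y+-0.0385z = -0.0067
det = 0.6482;  x = 0.0163+-0.0728z,  y = 0.0144+-0.0445z
sphere 1 gives Az²+Bz+C=0 with A=1.0073, B=0.1507, C=-0.1812;  B²−4AC=0.7527;  roots -0.5054, 0.3559;  negative root z = -0.5054
x = 0.0531, y = 0.0369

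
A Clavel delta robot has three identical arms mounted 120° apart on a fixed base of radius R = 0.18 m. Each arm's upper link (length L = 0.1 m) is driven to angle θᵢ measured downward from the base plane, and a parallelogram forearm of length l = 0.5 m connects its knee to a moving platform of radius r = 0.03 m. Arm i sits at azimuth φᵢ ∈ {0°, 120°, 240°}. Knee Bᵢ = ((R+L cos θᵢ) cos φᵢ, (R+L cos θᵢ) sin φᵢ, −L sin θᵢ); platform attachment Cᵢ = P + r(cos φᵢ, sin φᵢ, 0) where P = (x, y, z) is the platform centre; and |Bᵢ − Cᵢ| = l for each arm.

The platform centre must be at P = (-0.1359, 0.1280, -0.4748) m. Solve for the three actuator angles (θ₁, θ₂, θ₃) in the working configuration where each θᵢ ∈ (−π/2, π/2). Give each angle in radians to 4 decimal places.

rotate P by −φ1: (-0.1359, 0.1280, -0.4748)
  A cos θ + B sin θ = C:  0.2859·cos θ + -0.4748·sin θ = -0.4178
  γ=atan2(-0.4748,0.2859)=-1.0288;  ψ=arccos(-0.7538)=2.4246;  θ1=γ+ψ≈1.3958
φ2=120.0° → target in arm frame (0.1788, 0.0537)
  e−x'=-0.0288;  (l²−L²−(e−x')²−y'²−z²)/2L = 0.0543
  √(A²+B²)=0.4757;  θ2 = -1.6314+1.4565 ≈ -0.1749
arm 3 (φ=240.0°): x'=-0.0429, y'=-0.1817
  A=0.1929, B=-0.4748, C=(l²−L²−A²−y'²−z²)/(2L)=-0.2783
  γ=atan2(-0.4748,0.1929)=-1.1849;  ψ=arccos(-0.5430)=2.1448;  θ3=γ+ψ≈0.9599

θ₁ = 1.3958, θ₂ = -0.1749, θ₃ = 0.9599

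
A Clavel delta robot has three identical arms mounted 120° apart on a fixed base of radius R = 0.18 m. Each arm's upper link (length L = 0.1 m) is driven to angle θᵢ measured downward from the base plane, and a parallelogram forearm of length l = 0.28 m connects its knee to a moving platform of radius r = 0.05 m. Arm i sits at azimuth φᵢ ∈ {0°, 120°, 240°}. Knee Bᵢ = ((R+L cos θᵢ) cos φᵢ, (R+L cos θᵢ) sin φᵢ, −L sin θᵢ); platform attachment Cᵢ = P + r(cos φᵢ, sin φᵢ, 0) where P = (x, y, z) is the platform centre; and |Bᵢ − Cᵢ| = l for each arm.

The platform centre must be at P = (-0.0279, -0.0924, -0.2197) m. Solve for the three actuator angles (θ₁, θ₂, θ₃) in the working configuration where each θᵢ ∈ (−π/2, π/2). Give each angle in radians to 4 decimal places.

arm 1 (φ=0.0°): x'=-0.0279, y'=-0.0924
  A=0.1579, B=-0.2197, C=(l²−L²−A²−y'²−z²)/(2L)=-0.0667
  √(A²+B²)=0.2706;  θ1 = -0.9476+1.8199 ≈ 0.8722
arm 2 (φ=120.0°): x'=-0.0661, y'=0.0704
  A=0.1961, B=-0.2197, C=(l²−L²−A²−y'²−z²)/(2L)=-0.1163
  γ=atan2(-0.2197,0.1961)=-0.8422;  ψ=arccos(-0.3950)=1.9769;  θ2=γ+ψ≈1.1347
arm 3 (φ=240.0°): x'=0.0940, y'=0.0220
  A=0.0360, B=-0.2197, C=(l²−L²−A²−y'²−z²)/(2L)=0.0917
  θ3 = atan2(B,A) + arccos(C/0.2226) = -0.2622

θ₁ = 0.8722, θ₂ = 1.1347, θ₃ = -0.2622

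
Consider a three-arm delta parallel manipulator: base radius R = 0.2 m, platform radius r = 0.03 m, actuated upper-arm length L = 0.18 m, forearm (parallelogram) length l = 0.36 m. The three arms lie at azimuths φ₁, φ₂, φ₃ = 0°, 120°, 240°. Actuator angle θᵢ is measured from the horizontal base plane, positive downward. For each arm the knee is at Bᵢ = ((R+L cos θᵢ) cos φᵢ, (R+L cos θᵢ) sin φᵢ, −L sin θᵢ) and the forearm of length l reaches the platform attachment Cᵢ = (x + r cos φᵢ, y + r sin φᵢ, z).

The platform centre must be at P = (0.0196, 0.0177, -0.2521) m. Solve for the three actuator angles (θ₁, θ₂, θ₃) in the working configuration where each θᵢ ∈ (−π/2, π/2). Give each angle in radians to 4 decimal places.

arm 1 (φ=0.0°): x'=0.0196, y'=0.0177
  A cos θ + B sin θ = C:  0.1504·cos θ + -0.2521·sin θ = 0.0298
  √(A²+B²)=0.2936;  θ1 = -1.0329+1.4693 ≈ 0.4364
rotate P by −φ2: (0.0055, -0.0258, -0.2521)
  A=0.1645, B=-0.2521, C=(l²−L²−A²−y'²−z²)/(2L)=0.0165
  √(A²+B²)=0.3010;  θ2 = -0.9927+1.5161 ≈ 0.5233
arm 3 (φ=240.0°): x'=-0.0251, y'=0.0081
  e−x'=0.1951;  (l²−L²−(e−x')²−y'²−z²)/2L = -0.0125
  √(A²+B²)=0.3188;  θ3 = -0.9121+1.6100 ≈ 0.6979

θ₁ = 0.4364, θ₂ = 0.5233, θ₃ = 0.6979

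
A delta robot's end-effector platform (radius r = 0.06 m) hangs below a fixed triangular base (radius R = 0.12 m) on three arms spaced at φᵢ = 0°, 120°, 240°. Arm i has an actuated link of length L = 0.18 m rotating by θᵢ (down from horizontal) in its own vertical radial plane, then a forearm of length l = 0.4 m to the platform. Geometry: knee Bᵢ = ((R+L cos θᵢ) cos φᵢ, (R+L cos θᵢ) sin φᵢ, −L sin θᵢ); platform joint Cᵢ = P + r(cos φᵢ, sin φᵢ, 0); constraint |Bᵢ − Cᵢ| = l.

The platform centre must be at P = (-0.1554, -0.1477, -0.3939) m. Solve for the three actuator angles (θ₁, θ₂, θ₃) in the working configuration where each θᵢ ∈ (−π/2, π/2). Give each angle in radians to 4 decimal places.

arm 1 (φ=0.0°): x'=-0.1554, y'=-0.1477
  A=0.2154, B=-0.3939, C=(l²−L²−A²−y'²−z²)/(2L)=-0.2660
  √(A²+B²)=0.4489;  θ1 = -1.0704+2.2050 ≈ 1.1346
arm 2 (φ=120.0°): x'=-0.0502, y'=0.2084
  A=0.1102, B=-0.3939, C=(l²−L²−A²−y'²−z²)/(2L)=-0.2310
  θ2 = atan2(B,A) + arccos(C/0.4090) = 0.8728
rotate P by −φ3: (0.2056, -0.0607, -0.3939)
  e−x'=-0.1456;  (l²−L²−(e−x')²−y'²−z²)/2L = -0.1457
  θ3 = atan2(B,A) + arccos(C/0.4200) = 0.0002

θ₁ = 1.1346, θ₂ = 0.8728, θ₃ = 0.0002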